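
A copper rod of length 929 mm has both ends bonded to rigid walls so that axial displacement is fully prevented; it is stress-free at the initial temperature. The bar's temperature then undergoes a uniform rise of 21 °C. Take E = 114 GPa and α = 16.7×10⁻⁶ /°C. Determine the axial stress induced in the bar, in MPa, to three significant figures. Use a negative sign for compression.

Free thermal expansion αLΔT = 16.7e-6 · 929 · 21 = 0.3258 mm.
The walls impose strain ε = −(0.3258)/929 = -3.5070e-04; σ = Eε = 114000 · -3.5070e-04 = -39.98 MPa.

-40.0 MPa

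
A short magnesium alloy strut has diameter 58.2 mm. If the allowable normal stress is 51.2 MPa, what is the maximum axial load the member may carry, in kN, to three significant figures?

136 kN

A = 2660 mm².
P_max = σ_allow · A = 51.2 · 2660 = 136200 N = 136.2 kN.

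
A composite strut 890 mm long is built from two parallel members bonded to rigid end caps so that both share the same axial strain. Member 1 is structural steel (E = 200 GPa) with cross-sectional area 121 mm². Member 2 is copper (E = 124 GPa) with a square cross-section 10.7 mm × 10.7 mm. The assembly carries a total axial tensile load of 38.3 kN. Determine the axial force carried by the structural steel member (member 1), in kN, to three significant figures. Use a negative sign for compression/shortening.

A_2 = 114.5 mm².
Equal strain + equilibrium ⇒ each member carries load in proportion to AE: A₁E₁ = 24200000 N, A₂E₂ = 14200000 N, ΣAE = 38400000 N.
F₁ = P·A₁E₁/ΣAE = 38300·24200000/38400000 = 24140 N.

24.1 kN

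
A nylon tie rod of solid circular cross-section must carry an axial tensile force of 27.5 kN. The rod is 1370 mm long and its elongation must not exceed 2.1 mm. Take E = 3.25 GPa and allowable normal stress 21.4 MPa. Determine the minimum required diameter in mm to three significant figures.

83.8 mm

Required area A ≥ P/σ_allow = 27500/21.4 = 1285 mm².
For a solid circular section, d ≥ √(4A/π) = 40.45 mm.
Elongation limit: A ≥ PL/(Eδ_allow) = 27500·1370/(3250·2.1) = 5520 mm² ⇒ d ≥ 83.84 mm.
The elongation limit governs.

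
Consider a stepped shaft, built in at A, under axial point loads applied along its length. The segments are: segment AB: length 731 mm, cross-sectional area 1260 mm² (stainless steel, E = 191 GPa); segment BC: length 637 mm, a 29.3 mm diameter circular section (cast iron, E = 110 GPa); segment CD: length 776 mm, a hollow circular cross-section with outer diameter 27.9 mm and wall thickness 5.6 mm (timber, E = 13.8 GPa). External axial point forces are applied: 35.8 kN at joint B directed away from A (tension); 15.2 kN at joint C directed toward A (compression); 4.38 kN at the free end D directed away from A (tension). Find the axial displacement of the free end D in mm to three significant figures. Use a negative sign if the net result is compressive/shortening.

Internal axial forces (sectioning from the free end, tension +): N_CD = 4.38 kN, N_BC = -10.82 kN, N_AB = 24.98 kN.
A_BC = 674.3 mm².
A_CD = 392.3 mm².
δ_AB = 24980·731/(1260·191000) = 0.07588 mm
δ_BC = -10820·637/(674.3·110000) = -0.09293 mm
δ_CD = 4380·776/(392.3·13800) = 0.6278 mm
δ = Σδ_i = 0.6107 mm.

0.611 mm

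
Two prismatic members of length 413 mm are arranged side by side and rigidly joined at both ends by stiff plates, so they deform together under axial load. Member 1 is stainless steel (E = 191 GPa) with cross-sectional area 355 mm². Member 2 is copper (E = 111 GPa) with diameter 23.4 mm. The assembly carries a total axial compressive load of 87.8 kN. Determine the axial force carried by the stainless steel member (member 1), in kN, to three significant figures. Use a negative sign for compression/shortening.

A_2 = 430.1 mm².
Equal strain + equilibrium ⇒ each member carries load in proportion to AE: A₁E₁ = 67800000 N, A₂E₂ = 47740000 N, ΣAE = 115500000 N.
F₁ = P·A₁E₁/ΣAE = -87800·67800000/115500000 = -51530 N.

-51.5 kN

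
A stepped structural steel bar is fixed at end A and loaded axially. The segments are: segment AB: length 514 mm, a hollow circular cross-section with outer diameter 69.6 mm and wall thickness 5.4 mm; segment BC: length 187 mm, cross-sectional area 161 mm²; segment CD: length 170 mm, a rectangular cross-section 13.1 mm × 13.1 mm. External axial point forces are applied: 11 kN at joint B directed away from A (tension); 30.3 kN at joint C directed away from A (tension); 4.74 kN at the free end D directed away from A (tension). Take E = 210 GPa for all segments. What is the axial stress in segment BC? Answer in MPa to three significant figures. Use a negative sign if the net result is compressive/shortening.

218 MPa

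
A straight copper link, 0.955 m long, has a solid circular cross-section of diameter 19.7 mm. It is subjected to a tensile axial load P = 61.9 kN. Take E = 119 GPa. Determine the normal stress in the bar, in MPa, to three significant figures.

203 MPa

A = 304.8 mm².
σ = N/A = 61900/304.8 = 203.1 MPa.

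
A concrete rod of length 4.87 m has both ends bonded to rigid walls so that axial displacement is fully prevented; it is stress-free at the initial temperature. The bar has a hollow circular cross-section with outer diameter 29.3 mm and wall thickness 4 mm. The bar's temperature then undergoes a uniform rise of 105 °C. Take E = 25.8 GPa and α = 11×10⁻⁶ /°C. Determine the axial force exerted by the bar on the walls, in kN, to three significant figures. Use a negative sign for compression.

-9.47 kN

Free thermal expansion αLΔT = 11e-6 · 4870 · 105 = 5.625 mm.
The walls impose strain ε = −(5.625)/4870 = -1.1550e-03; σ = Eε = 25800 · -1.1550e-03 = -29.8 MPa.
Wall reaction R = σ·A = -29.8·317.9 = -9474 N = -9.474 kN.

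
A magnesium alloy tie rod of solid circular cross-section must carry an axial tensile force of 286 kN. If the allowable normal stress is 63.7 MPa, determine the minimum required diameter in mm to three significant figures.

75.6 mm

Required area A ≥ P/σ_allow = 286000/63.7 = 4490 mm².
For a solid circular section, d ≥ √(4A/π) = 75.61 mm.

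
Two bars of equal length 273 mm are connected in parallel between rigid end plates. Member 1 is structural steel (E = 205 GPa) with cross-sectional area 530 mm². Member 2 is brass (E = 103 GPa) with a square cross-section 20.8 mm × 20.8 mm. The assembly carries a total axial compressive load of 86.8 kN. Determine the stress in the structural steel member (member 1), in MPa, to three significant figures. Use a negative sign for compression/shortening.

A_2 = 432.6 mm².
Equal strain + equilibrium ⇒ each member carries load in proportion to AE: A₁E₁ = 108600000 N, A₂E₂ = 44560000 N, ΣAE = 153200000 N.
σ₁ = P·E₁/ΣAE = -86800·205000/153200000 = -116.1 MPa.

-116 MPa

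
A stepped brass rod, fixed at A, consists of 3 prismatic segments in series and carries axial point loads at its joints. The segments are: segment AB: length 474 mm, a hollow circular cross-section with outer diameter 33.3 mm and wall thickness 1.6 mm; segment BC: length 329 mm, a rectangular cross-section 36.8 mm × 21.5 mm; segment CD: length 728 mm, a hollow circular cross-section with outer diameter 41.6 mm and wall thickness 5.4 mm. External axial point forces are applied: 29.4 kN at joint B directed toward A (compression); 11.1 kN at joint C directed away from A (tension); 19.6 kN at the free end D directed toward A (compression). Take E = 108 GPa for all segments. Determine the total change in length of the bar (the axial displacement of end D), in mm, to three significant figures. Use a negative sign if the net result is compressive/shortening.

Internal axial forces (sectioning from the free end, tension +): N_CD = -19.6 kN, N_BC = -8.5 kN, N_AB = -37.9 kN.
A_AB = 159.3 mm².
A_BC = 791.2 mm².
A_CD = 614.1 mm².
δ_AB = -37900·474/(159.3·108000) = -1.044 mm
δ_BC = -8500·329/(791.2·108000) = -0.03273 mm
δ_CD = -19600·728/(614.1·108000) = -0.2151 mm
δ = Σδ_i = -1.292 mm.

-1.29 mm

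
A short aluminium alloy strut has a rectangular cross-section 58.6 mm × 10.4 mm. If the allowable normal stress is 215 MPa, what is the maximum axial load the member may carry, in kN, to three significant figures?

131 kN

A = 609.4 mm².
P_max = σ_allow · A = 215 · 609.4 = 131000 N = 131 kN.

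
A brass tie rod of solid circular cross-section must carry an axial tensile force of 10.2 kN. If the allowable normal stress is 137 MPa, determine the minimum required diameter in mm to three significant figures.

9.74 mm

Required area A ≥ P/σ_allow = 10200/137 = 74.45 mm².
For a solid circular section, d ≥ √(4A/π) = 9.736 mm.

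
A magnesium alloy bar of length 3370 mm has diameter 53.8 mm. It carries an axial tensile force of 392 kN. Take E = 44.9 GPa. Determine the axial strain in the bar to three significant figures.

0.00384

A = 2273 mm².
σ = N/A = 172.4 MPa; ε = σ/E = 172.4/44900 = 3.840e-03.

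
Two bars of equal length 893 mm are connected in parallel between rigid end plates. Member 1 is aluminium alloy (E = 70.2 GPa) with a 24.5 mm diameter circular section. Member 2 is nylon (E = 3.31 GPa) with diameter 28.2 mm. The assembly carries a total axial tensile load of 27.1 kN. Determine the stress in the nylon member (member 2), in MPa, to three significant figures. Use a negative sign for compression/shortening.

A_1 = 471.4 mm².
A_2 = 624.6 mm².
Equal strain + equilibrium ⇒ each member carries load in proportion to AE: A₁E₁ = 33090000 N, A₂E₂ = 2067000 N, ΣAE = 35160000 N.
σ₂ = P·E₂/ΣAE = 27100·3310/35160000 = 2.551 MPa.

2.55 MPa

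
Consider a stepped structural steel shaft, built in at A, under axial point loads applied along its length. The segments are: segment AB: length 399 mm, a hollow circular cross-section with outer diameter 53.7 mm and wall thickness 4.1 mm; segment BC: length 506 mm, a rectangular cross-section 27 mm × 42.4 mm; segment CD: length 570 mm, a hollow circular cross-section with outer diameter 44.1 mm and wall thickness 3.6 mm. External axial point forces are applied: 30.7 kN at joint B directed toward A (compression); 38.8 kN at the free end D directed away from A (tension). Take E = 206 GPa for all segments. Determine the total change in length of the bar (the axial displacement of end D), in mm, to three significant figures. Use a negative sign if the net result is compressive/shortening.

Internal axial forces (sectioning from the free end, tension +): N_CD = 38.8 kN, N_BC = 38.8 kN, N_AB = 8.1 kN.
A_AB = 638.9 mm².
A_BC = 1145 mm².
A_CD = 458 mm².
δ_AB = 8100·399/(638.9·206000) = 0.02456 mm
δ_BC = 38800·506/(1145·206000) = 0.08325 mm
δ_CD = 38800·570/(458·206000) = 0.2344 mm
δ = Σδ_i = 0.3422 mm.

0.342 mm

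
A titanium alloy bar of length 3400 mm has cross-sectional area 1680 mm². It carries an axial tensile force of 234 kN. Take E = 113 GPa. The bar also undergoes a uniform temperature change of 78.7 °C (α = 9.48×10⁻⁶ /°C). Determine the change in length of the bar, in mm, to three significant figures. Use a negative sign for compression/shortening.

6.73 mm

δ_mech = NL/(AE) = 234000·3400/(1680·113000) = 4.191 mm.
δ_thermal = αLΔT = 9.48e-6·3400·78.7 = 2.537 mm.
δ = δ_mech + δ_thermal = 6.728 mm.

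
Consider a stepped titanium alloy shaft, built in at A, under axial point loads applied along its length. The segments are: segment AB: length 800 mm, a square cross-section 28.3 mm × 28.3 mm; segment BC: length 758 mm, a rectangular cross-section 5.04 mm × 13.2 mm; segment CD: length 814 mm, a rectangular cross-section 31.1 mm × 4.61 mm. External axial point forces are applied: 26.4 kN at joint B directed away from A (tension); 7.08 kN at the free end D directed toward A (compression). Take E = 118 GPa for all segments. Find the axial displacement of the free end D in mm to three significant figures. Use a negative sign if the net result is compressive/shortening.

Internal axial forces (sectioning from the free end, tension +): N_CD = -7.08 kN, N_BC = -7.08 kN, N_AB = 19.32 kN.
A_AB = 800.9 mm².
A_BC = 66.53 mm².
A_CD = 143.4 mm².
δ_AB = 19320·800/(800.9·118000) = 0.1635 mm
δ_BC = -7080·758/(66.53·118000) = -0.6836 mm
δ_CD = -7080·814/(143.4·118000) = -0.3407 mm
δ = Σδ_i = -0.8607 mm.

-0.861 mm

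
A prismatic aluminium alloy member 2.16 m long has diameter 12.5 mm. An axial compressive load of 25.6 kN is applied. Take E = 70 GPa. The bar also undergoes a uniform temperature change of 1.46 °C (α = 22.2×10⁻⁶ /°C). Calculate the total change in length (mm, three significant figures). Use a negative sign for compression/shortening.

-6.37 mm

A = 122.7 mm².
δ_mech = NL/(AE) = -25600·2160/(122.7·70000) = -6.437 mm.
δ_thermal = αLΔT = 22.2e-6·2160·1.46 = 0.07001 mm.
δ = δ_mech + δ_thermal = -6.367 mm.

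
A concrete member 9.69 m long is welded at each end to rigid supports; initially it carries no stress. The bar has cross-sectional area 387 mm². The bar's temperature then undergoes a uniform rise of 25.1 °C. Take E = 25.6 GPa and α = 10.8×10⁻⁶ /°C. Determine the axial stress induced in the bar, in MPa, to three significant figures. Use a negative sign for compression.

-6.94 MPa

Free thermal expansion αLΔT = 10.8e-6 · 9690 · 25.1 = 2.627 mm.
The walls impose strain ε = −(2.627)/9690 = -2.7108e-04; σ = Eε = 25600 · -2.7108e-04 = -6.94 MPa.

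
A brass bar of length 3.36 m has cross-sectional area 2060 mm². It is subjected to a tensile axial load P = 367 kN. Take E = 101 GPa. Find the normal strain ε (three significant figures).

0.00176

σ = N/A = 178.2 MPa; ε = σ/E = 178.2/101000 = 1.764e-03.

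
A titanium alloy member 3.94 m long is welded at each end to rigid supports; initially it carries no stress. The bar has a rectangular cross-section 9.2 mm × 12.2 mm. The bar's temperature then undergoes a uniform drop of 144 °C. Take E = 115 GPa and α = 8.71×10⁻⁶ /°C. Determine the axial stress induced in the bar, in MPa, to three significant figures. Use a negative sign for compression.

144 MPa

Free thermal expansion αLΔT = 8.71e-6 · 3940 · -144 = -4.942 mm.
The walls impose strain ε = −(-4.942)/3940 = 1.2542e-03; σ = Eε = 115000 · 1.2542e-03 = 144.2 MPa.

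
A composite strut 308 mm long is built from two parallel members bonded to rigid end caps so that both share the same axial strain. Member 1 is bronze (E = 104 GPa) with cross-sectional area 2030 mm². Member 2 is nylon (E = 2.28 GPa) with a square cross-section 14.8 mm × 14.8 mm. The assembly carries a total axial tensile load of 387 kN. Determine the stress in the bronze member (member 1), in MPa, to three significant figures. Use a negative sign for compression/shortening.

190 MPa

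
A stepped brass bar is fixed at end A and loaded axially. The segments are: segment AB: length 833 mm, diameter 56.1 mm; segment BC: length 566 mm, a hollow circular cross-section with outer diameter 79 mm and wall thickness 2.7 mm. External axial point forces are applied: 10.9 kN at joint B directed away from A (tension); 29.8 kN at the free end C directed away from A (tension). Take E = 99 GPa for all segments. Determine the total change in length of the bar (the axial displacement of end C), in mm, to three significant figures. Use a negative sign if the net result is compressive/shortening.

Internal axial forces (sectioning from the free end, tension +): N_BC = 29.8 kN, N_AB = 40.7 kN.
A_AB = 2472 mm².
A_BC = 647.2 mm².
δ_AB = 40700·833/(2472·99000) = 0.1385 mm
δ_BC = 29800·566/(647.2·99000) = 0.2632 mm
δ = Σδ_i = 0.4018 mm.

0.402 mm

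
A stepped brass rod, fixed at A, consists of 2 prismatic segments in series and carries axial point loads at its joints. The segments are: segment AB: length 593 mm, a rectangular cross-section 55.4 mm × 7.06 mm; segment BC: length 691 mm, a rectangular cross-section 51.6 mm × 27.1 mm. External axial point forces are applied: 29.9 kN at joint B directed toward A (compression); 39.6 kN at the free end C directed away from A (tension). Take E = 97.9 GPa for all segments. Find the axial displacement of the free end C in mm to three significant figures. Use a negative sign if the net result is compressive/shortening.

Internal axial forces (sectioning from the free end, tension +): N_BC = 39.6 kN, N_AB = 9.7 kN.
A_AB = 391.1 mm².
A_BC = 1398 mm².
δ_AB = 9700·593/(391.1·97900) = 0.1502 mm
δ_BC = 39600·691/(1398·97900) = 0.1999 mm
δ = Σδ_i = 0.3501 mm.

0.350 mm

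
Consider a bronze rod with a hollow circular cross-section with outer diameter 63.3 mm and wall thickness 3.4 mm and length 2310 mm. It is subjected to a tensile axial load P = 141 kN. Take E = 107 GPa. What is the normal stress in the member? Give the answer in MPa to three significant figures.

220 MPa

A = 639.8 mm².
σ = N/A = 141000/639.8 = 220.4 MPa.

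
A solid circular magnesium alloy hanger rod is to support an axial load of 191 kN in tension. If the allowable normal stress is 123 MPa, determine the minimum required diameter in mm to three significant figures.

Required area A ≥ P/σ_allow = 191000/123 = 1553 mm².
For a solid circular section, d ≥ √(4A/π) = 44.47 mm.

44.5 mm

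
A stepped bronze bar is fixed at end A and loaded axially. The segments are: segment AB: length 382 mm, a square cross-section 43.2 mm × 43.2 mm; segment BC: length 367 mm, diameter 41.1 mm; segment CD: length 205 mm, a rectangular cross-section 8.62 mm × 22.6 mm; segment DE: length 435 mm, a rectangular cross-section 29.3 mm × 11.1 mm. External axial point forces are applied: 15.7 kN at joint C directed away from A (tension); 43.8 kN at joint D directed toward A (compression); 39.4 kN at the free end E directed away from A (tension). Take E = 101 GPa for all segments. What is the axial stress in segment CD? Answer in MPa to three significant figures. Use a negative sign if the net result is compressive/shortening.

-22.6 MPa

Internal axial forces (sectioning from the free end, tension +): N_DE = 39.4 kN, N_CD = -4.4 kN, N_BC = 11.3 kN, N_AB = 11.3 kN.
A_CD = 194.8 mm².
σ_CD = N_CD/A_CD = -4400/194.8 = -22.59 MPa.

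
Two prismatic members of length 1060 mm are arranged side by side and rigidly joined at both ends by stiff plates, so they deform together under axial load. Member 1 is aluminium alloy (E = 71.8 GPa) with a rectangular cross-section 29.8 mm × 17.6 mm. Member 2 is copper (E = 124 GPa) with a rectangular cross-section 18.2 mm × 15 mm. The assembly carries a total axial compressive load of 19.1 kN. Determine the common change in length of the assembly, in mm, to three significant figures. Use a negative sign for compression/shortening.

A_1 = 524.5 mm².
A_2 = 273 mm².
Equal strain + equilibrium ⇒ each member carries load in proportion to AE: A₁E₁ = 37660000 N, A₂E₂ = 33850000 N, ΣAE = 71510000 N.
δ = PL/ΣAE = -19100·1060/71510000 = -0.2831 mm.

-0.283 mm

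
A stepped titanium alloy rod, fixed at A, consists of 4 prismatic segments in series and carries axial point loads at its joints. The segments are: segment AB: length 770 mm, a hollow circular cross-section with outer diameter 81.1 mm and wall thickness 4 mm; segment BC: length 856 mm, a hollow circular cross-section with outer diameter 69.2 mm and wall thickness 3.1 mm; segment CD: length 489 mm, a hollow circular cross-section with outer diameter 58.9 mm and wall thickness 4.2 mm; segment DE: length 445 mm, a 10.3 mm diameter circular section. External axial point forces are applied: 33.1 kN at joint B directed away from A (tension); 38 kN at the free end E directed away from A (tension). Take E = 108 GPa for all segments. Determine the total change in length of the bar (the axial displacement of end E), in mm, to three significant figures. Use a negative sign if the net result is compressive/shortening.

3.11 mm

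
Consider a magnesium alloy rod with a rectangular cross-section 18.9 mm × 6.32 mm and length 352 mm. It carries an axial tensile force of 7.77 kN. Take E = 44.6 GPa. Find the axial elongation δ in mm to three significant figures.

0.513 mm

A = 119.4 mm².
δ_mech = NL/(AE) = 7770·352/(119.4·44600) = 0.5134 mm.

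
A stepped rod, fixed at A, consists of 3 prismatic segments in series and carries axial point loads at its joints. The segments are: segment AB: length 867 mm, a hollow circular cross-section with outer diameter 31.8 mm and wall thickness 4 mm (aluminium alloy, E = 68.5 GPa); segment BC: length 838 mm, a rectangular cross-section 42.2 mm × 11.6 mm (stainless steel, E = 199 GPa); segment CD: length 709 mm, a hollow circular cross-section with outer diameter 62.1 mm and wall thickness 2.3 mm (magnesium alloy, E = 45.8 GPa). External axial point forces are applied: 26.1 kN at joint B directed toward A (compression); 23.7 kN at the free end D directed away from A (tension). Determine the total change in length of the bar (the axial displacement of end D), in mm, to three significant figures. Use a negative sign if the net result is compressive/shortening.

Internal axial forces (sectioning from the free end, tension +): N_CD = 23.7 kN, N_BC = 23.7 kN, N_AB = -2.4 kN.
A_AB = 349.3 mm².
A_BC = 489.5 mm².
A_CD = 432.1 mm².
δ_AB = -2400·867/(349.3·68500) = -0.08695 mm
δ_BC = 23700·838/(489.5·199000) = 0.2039 mm
δ_CD = 23700·709/(432.1·45800) = 0.8491 mm
δ = Σδ_i = 0.966 mm.

0.966 mm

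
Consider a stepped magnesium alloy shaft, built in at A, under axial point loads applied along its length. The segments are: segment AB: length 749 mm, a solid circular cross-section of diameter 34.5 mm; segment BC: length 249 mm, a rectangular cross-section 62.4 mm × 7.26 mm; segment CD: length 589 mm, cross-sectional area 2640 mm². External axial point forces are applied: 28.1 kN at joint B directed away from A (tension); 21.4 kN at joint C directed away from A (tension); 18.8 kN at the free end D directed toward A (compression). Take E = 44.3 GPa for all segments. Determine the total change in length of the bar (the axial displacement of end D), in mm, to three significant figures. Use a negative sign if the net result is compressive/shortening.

Internal axial forces (sectioning from the free end, tension +): N_CD = -18.8 kN, N_BC = 2.6 kN, N_AB = 30.7 kN.
A_AB = 934.8 mm².
A_BC = 453 mm².
δ_AB = 30700·749/(934.8·44300) = 0.5552 mm
δ_BC = 2600·249/(453·44300) = 0.03226 mm
δ_CD = -18800·589/(2640·44300) = -0.09468 mm
δ = Σδ_i = 0.4928 mm.

0.493 mm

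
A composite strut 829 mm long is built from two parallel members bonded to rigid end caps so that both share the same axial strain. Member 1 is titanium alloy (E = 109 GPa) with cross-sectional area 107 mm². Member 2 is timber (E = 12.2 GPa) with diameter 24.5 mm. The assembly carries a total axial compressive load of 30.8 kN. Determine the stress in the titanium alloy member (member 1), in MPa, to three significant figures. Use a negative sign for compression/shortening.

-193 MPa

A_2 = 471.4 mm².
Equal strain + equilibrium ⇒ each member carries load in proportion to AE: A₁E₁ = 11660000 N, A₂E₂ = 5752000 N, ΣAE = 17410000 N.
σ₁ = P·E₁/ΣAE = -30800·109000/17410000 = -192.8 MPa.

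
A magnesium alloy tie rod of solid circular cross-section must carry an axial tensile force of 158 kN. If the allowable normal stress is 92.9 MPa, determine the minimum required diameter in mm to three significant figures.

46.5 mm

Required area A ≥ P/σ_allow = 158000/92.9 = 1701 mm².
For a solid circular section, d ≥ √(4A/π) = 46.53 mm.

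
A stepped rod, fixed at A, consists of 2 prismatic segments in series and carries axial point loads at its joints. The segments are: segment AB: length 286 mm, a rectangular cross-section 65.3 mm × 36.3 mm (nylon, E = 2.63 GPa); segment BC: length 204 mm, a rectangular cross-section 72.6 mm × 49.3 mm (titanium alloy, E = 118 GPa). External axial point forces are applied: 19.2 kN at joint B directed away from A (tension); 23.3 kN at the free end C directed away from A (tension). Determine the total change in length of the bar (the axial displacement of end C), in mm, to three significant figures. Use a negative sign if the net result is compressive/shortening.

1.96 mm

Internal axial forces (sectioning from the free end, tension +): N_BC = 23.3 kN, N_AB = 42.5 kN.
A_AB = 2370 mm².
A_BC = 3579 mm².
δ_AB = 42500·286/(2370·2630) = 1.95 mm
δ_BC = 23300·204/(3579·118000) = 0.01125 mm
δ = Σδ_i = 1.961 mm.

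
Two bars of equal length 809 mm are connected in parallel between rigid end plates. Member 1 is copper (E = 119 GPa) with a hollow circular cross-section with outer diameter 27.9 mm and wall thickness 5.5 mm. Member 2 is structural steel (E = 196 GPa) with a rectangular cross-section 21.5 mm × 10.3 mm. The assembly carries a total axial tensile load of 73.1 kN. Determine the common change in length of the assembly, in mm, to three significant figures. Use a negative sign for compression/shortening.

0.661 mm

A_1 = 387 mm².
A_2 = 221.5 mm².
Equal strain + equilibrium ⇒ each member carries load in proportion to AE: A₁E₁ = 46060000 N, A₂E₂ = 43400000 N, ΣAE = 89460000 N.
δ = PL/ΣAE = 73100·809/89460000 = 0.661 mm.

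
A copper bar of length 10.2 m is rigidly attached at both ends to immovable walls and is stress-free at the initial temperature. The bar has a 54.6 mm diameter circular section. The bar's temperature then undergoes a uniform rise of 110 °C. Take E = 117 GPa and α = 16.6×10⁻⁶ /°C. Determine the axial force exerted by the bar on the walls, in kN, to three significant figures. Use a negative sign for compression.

Free thermal expansion αLΔT = 16.6e-6 · 10200 · 110 = 18.63 mm.
The walls impose strain ε = −(18.63)/10200 = -1.8260e-03; σ = Eε = 117000 · -1.8260e-03 = -213.6 MPa.
Wall reaction R = σ·A = -213.6·2341 = -500200 N = -500.2 kN.

-500 kN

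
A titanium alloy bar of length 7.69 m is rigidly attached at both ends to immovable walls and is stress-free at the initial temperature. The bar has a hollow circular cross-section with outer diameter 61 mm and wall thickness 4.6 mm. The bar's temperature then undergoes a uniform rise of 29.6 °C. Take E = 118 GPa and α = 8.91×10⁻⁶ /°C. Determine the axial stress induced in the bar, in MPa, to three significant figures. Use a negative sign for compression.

Free thermal expansion αLΔT = 8.91e-6 · 7690 · 29.6 = 2.028 mm.
The walls impose strain ε = −(2.028)/7690 = -2.6374e-04; σ = Eε = 118000 · -2.6374e-04 = -31.12 MPa.

-31.1 MPa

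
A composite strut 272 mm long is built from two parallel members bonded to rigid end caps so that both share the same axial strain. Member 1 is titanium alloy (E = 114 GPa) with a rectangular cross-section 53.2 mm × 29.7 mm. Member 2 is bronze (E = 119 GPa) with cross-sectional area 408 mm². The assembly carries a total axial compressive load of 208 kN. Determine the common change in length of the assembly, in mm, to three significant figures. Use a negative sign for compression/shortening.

A_1 = 1580 mm².
Equal strain + equilibrium ⇒ each member carries load in proportion to AE: A₁E₁ = 180100000 N, A₂E₂ = 48550000 N, ΣAE = 228700000 N.
δ = PL/ΣAE = -208000·272/228700000 = -0.2474 mm.

-0.247 mm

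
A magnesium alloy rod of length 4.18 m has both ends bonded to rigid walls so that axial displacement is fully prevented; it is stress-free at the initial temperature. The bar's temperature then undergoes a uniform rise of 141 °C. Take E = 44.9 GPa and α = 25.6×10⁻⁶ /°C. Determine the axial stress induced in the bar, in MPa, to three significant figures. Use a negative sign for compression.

-162 MPa

Free thermal expansion αLΔT = 25.6e-6 · 4180 · 141 = 15.09 mm.
The walls impose strain ε = −(15.09)/4180 = -3.6096e-03; σ = Eε = 44900 · -3.6096e-03 = -162.1 MPa.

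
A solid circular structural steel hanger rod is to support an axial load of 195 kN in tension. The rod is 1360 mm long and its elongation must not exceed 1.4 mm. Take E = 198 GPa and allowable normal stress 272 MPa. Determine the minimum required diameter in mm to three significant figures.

34.9 mm

Required area A ≥ P/σ_allow = 195000/272 = 716.9 mm².
For a solid circular section, d ≥ √(4A/π) = 30.21 mm.
Elongation limit: A ≥ PL/(Eδ_allow) = 195000·1360/(198000·1.4) = 956.7 mm² ⇒ d ≥ 34.9 mm.
The elongation limit governs.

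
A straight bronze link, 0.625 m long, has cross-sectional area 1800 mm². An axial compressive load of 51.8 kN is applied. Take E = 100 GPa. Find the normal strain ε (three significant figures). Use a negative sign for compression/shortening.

σ = N/A = -28.78 MPa; ε = σ/E = -28.78/100000 = -2.878e-04.

-2.88e-04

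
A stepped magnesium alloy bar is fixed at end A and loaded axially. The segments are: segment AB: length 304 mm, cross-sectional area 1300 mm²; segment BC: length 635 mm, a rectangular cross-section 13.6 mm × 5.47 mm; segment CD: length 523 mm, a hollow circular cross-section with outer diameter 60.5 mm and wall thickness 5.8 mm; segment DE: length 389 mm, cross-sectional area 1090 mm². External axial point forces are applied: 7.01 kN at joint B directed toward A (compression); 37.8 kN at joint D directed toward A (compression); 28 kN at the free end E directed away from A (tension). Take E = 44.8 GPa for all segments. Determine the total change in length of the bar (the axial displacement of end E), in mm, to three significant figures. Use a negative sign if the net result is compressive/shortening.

-1.85 mm

Internal axial forces (sectioning from the free end, tension +): N_DE = 28 kN, N_CD = -9.8 kN, N_BC = -9.8 kN, N_AB = -16.81 kN.
A_BC = 74.39 mm².
A_CD = 996.7 mm².
δ_AB = -16810·304/(1300·44800) = -0.08774 mm
δ_BC = -9800·635/(74.39·44800) = -1.867 mm
δ_CD = -9800·523/(996.7·44800) = -0.1148 mm
δ_DE = 28000·389/(1090·44800) = 0.2231 mm
δ = Σδ_i = -1.847 mm.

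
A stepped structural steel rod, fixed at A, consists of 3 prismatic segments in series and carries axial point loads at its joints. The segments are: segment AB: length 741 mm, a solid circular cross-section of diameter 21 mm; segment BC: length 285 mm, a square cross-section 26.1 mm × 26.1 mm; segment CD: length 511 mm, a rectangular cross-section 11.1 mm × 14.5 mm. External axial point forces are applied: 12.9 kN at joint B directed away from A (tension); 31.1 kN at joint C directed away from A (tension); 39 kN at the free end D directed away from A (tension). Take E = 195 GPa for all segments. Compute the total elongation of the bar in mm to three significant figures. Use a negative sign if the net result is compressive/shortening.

1.70 mm

Internal axial forces (sectioning from the free end, tension +): N_CD = 39 kN, N_BC = 70.1 kN, N_AB = 83 kN.
A_AB = 346.4 mm².
A_BC = 681.2 mm².
A_CD = 160.9 mm².
δ_AB = 83000·741/(346.4·195000) = 0.9106 mm
δ_BC = 70100·285/(681.2·195000) = 0.1504 mm
δ_CD = 39000·511/(160.9·195000) = 0.635 mm
δ = Σδ_i = 1.696 mm.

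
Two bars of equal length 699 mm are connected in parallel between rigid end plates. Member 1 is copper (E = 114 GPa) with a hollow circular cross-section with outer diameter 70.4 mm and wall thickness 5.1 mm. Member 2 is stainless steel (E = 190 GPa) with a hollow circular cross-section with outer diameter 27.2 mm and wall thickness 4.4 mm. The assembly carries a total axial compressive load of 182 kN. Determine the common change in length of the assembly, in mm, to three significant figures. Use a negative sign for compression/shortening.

A_1 = 1046 mm².
A_2 = 315.2 mm².
Equal strain + equilibrium ⇒ each member carries load in proportion to AE: A₁E₁ = 119300000 N, A₂E₂ = 59880000 N, ΣAE = 179200000 N.
δ = PL/ΣAE = -182000·699/179200000 = -0.7101 mm.

-0.710 mm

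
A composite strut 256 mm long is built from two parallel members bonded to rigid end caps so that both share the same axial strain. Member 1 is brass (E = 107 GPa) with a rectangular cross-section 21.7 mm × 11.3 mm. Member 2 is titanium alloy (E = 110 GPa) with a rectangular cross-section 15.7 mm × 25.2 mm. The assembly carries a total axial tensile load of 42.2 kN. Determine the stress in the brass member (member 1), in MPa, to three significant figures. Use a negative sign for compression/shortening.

64.7 MPa

A_1 = 245.2 mm².
A_2 = 395.6 mm².
Equal strain + equilibrium ⇒ each member carries load in proportion to AE: A₁E₁ = 26240000 N, A₂E₂ = 43520000 N, ΣAE = 69760000 N.
σ₁ = P·E₁/ΣAE = 42200·107000/69760000 = 64.73 MPa.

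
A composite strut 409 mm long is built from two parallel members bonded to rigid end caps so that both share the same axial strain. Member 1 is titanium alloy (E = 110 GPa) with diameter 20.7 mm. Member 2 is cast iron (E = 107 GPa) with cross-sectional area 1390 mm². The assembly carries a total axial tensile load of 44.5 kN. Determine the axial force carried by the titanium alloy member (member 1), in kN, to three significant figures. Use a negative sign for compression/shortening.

8.87 kN

A_1 = 336.5 mm².
Equal strain + equilibrium ⇒ each member carries load in proportion to AE: A₁E₁ = 37020000 N, A₂E₂ = 148700000 N, ΣAE = 185700000 N.
F₁ = P·A₁E₁/ΣAE = 44500·37020000/185700000 = 8869 N.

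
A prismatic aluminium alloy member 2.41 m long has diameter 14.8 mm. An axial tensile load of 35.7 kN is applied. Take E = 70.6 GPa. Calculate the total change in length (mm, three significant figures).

7.08 mm

A = 172 mm².
δ_mech = NL/(AE) = 35700·2410/(172·70600) = 7.084 mm.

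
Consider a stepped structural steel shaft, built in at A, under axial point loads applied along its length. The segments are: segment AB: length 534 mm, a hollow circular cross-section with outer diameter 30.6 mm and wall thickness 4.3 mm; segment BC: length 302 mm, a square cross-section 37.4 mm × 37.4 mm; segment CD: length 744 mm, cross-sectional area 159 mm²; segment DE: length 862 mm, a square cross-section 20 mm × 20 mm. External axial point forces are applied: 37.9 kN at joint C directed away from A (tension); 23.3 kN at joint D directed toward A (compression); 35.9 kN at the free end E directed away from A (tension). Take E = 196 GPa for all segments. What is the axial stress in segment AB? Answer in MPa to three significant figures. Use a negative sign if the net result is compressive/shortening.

Internal axial forces (sectioning from the free end, tension +): N_DE = 35.9 kN, N_CD = 12.6 kN, N_BC = 50.5 kN, N_AB = 50.5 kN.
A_AB = 355.3 mm².
σ_AB = N_AB/A_AB = 50500/355.3 = 142.1 MPa.

142 MPa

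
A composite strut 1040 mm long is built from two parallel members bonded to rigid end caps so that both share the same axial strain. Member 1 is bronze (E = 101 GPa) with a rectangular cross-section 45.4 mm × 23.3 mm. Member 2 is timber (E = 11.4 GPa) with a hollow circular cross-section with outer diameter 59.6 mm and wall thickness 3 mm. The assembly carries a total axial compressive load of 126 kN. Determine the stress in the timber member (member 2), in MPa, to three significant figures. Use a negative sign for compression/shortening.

-12.7 MPa

A_1 = 1058 mm².
A_2 = 533.4 mm².
Equal strain + equilibrium ⇒ each member carries load in proportion to AE: A₁E₁ = 106800000 N, A₂E₂ = 6081000 N, ΣAE = 112900000 N.
σ₂ = P·E₂/ΣAE = -126000·11400/112900000 = -12.72 MPa.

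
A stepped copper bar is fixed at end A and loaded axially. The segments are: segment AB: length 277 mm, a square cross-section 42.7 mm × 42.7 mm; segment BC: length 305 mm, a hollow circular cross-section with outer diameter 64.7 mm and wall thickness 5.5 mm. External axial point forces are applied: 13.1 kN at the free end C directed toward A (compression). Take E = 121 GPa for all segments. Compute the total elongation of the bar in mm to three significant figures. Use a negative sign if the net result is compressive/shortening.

Internal axial forces (sectioning from the free end, tension +): N_BC = -13.1 kN, N_AB = -13.1 kN.
A_AB = 1823 mm².
A_BC = 1023 mm².
δ_AB = -13100·277/(1823·121000) = -0.01645 mm
δ_BC = -13100·305/(1023·121000) = -0.03228 mm
δ = Σδ_i = -0.04873 mm.

-0.0487 mm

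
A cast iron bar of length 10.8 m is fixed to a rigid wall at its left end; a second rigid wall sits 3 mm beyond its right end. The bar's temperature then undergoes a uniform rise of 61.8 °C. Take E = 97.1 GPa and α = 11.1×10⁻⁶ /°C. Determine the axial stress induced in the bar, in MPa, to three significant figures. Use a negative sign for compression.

Free thermal expansion αLΔT = 11.1e-6 · 10800 · 61.8 = 7.409 mm.
The walls engage after the gap closes; constrained expansion = 7.409 − 3 = 4.409 mm.
The walls impose strain ε = −(4.409)/10800 = -4.0820e-04; σ = Eε = 97100 · -4.0820e-04 = -39.64 MPa.

-39.6 MPa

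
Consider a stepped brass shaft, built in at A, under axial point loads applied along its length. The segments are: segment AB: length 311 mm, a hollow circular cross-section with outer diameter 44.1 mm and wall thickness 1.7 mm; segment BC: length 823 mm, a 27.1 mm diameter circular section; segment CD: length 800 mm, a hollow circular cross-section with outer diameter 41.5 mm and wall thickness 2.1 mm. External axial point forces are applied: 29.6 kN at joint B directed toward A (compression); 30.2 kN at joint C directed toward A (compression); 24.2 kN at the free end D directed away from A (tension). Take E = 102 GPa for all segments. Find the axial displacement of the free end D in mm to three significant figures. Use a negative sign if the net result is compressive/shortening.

Internal axial forces (sectioning from the free end, tension +): N_CD = 24.2 kN, N_BC = -6 kN, N_AB = -35.6 kN.
A_AB = 226.4 mm².
A_BC = 576.8 mm².
A_CD = 259.9 mm².
δ_AB = -35600·311/(226.4·102000) = -0.4793 mm
δ_BC = -6000·823/(576.8·102000) = -0.08393 mm
δ_CD = 24200·800/(259.9·102000) = 0.7302 mm
δ = Σδ_i = 0.1669 mm.

0.167 mm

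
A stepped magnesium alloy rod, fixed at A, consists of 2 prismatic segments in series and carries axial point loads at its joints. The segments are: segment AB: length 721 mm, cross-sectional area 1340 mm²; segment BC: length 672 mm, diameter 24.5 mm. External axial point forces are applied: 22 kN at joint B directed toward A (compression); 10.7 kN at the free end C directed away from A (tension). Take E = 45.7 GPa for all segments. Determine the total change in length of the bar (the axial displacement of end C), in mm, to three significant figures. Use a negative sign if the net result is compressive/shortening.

0.201 mm

Internal axial forces (sectioning from the free end, tension +): N_BC = 10.7 kN, N_AB = -11.3 kN.
A_BC = 471.4 mm².
δ_AB = -11300·721/(1340·45700) = -0.133 mm
δ_BC = 10700·672/(471.4·45700) = 0.3337 mm
δ = Σδ_i = 0.2007 mm.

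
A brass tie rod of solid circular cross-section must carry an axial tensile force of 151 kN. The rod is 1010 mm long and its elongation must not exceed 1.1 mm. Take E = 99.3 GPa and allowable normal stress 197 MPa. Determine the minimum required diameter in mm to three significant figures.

42.2 mm

Required area A ≥ P/σ_allow = 151000/197 = 766.5 mm².
For a solid circular section, d ≥ √(4A/π) = 31.24 mm.
Elongation limit: A ≥ PL/(Eδ_allow) = 151000·1010/(99300·1.1) = 1396 mm² ⇒ d ≥ 42.16 mm.
The elongation limit governs.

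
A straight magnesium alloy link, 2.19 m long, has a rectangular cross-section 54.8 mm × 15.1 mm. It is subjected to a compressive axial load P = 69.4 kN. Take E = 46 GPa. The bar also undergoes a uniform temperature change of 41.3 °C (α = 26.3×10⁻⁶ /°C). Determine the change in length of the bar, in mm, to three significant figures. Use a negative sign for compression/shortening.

A = 827.5 mm².
δ_mech = NL/(AE) = -69400·2190/(827.5·46000) = -3.993 mm.
δ_thermal = αLΔT = 26.3e-6·2190·41.3 = 2.379 mm.
δ = δ_mech + δ_thermal = -1.614 mm.

-1.61 mm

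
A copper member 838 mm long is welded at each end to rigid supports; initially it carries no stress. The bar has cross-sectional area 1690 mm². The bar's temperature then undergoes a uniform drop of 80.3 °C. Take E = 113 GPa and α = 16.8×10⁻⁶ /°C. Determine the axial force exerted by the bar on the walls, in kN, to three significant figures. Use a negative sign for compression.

258 kN

Free thermal expansion αLΔT = 16.8e-6 · 838 · -80.3 = -1.13 mm.
The walls impose strain ε = −(-1.13)/838 = 1.3490e-03; σ = Eε = 113000 · 1.3490e-03 = 152.4 MPa.
Wall reaction R = σ·A = 152.4·1690 = 257600 N = 257.6 kN.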